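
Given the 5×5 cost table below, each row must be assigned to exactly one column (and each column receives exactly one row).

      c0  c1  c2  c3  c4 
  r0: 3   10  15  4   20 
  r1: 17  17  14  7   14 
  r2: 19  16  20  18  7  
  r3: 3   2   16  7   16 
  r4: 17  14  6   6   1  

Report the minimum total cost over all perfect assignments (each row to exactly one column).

Minimum assignment cost: 25

optimal assignment: row0→col0 (cost 3), row1→col3 (cost 7), row2→col4 (cost 7), row3→col1 (cost 2), row4→col2 (cost 6)
total = 3 + 7 + 7 + 2 + 6 = 25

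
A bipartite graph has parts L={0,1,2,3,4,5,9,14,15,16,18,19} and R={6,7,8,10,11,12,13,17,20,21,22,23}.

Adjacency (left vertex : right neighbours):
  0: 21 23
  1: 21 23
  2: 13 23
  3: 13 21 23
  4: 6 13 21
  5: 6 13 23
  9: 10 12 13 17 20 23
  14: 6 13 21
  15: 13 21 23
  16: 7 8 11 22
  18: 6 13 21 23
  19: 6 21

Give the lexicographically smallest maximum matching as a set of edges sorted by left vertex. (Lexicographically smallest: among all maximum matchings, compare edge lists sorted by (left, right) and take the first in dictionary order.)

|M| = 6 (so the lex-smallest maximum matching has 6 edges)
process left vertices in ascending order; for each, take the smallest-labelled available neighbour that still permits 6 edges overall, or leave it unmatched if none does
lex-smallest matching: {0-21, 1-23, 2-13, 4-6, 9-10, 16-7}

Lex-smallest maximum matching: {(0,21), (1,23), (2,13), (4,6), (9,10), (16,7)}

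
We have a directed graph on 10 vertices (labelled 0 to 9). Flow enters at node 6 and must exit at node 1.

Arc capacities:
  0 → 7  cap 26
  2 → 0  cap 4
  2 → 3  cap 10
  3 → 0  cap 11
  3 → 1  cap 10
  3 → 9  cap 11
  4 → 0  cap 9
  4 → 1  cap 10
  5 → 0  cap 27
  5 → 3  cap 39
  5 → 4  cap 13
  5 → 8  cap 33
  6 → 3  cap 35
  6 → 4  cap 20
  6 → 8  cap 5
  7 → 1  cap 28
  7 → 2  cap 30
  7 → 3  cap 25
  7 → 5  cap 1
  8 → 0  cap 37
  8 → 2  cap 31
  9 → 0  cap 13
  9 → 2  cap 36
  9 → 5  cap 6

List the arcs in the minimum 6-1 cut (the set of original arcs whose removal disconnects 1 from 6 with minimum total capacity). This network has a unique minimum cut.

Min-cut arcs: {(0,7), (3,1), (4,1)} (total capacity 46)

augment #1: 6→3→1 push 10
augment #2: 6→4→1 push 10
augment #3: 6→3→0→7→1 push 11
augment #4: 6→4→0→7→1 push 9
augment #5: 6→8→0→7→1 push 5
augment #6: 6→3→9→0→7→1 push 1
max flow = 46; residual-reachable set from 6 gives S-side
cut edges (S→T): {(0,7), (3,1), (4,1)} total cap 46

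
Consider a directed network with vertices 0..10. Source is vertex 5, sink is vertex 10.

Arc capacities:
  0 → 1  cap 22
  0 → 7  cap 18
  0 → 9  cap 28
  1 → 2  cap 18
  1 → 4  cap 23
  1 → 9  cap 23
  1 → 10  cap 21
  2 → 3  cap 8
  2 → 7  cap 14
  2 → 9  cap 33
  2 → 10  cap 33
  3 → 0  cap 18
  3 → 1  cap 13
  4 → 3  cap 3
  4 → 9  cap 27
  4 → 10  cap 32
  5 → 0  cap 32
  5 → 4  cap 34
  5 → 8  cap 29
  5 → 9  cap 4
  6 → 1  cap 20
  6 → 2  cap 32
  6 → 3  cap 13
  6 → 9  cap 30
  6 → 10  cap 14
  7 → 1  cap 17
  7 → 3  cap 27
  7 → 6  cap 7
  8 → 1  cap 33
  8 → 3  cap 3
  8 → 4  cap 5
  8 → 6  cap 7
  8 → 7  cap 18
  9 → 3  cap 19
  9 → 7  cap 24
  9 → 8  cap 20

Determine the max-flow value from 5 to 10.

augment #1: 5→4→10 bottleneck 32, total now 32
augment #2: 5→0→1→10 bottleneck 21, total now 53
augment #3: 5→8→6→10 bottleneck 7, total now 60
augment #4: 5→0→1→2→10 bottleneck 1, total now 61
augment #5: 5→0→7→6→10 bottleneck 7, total now 68
augment #6: 5→8→1→2→10 bottleneck 17, total now 85

Maximum flow value: 85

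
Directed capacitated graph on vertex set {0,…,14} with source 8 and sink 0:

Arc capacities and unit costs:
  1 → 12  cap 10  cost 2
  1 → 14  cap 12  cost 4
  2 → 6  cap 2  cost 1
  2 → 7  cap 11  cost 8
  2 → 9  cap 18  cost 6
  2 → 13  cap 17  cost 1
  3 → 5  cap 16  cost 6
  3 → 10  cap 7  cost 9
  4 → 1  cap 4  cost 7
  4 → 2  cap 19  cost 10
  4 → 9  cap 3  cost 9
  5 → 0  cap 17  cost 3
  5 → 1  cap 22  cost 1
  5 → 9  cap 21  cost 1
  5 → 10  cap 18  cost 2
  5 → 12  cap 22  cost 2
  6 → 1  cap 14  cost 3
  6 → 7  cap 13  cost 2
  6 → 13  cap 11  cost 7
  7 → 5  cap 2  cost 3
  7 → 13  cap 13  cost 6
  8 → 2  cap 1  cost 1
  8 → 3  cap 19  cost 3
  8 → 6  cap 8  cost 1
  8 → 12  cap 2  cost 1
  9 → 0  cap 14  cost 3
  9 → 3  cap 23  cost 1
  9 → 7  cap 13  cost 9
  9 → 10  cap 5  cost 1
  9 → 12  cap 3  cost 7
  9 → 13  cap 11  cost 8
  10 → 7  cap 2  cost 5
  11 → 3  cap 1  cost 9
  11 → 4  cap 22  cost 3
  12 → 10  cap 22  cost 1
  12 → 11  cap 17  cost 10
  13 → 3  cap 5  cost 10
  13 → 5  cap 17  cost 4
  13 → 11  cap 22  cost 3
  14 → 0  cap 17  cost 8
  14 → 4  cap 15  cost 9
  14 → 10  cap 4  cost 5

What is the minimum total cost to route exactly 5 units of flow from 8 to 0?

Minimum cost for 5 units: 51

shortest-cost path #1: 8→6→7→5→0 push 2 @ unit cost 9 (adds 18)
shortest-cost path #2: 8→2→13→5→0 push 1 @ unit cost 9 (adds 9)
shortest-cost path #3: 8→3→5→0 push 2 @ unit cost 12 (adds 24)
total cost = 51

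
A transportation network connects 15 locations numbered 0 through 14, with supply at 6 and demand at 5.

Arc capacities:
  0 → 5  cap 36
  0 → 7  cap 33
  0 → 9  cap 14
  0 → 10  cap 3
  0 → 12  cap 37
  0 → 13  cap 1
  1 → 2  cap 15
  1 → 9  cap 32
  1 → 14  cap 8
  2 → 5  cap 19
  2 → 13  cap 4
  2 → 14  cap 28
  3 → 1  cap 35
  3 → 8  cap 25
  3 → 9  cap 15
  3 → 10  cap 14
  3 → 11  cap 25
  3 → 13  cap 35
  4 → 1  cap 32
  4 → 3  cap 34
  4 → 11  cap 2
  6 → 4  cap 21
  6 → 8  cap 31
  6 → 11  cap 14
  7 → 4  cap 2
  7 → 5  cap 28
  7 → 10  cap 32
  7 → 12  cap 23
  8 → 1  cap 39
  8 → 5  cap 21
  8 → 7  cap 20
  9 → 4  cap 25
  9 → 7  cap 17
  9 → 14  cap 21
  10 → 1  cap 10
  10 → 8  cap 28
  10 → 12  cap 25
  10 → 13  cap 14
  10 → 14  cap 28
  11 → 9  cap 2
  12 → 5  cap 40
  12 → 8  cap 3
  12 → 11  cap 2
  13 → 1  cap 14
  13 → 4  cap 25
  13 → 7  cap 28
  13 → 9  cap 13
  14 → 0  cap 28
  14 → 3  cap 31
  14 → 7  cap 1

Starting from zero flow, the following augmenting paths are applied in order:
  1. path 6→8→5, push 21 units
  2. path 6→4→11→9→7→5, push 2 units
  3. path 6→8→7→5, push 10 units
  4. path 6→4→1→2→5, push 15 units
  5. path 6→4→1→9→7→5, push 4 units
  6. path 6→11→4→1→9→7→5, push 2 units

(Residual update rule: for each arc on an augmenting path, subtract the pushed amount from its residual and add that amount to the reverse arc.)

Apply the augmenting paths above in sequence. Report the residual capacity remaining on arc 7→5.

after path 1 (6→8→5, push 21): res(7,5)=28
after path 2 (6→4→11→9→7→5, push 2): res(7,5)=26
after path 3 (6→8→7→5, push 10): res(7,5)=16
after path 4 (6→4→1→2→5, push 15): res(7,5)=16
after path 5 (6→4→1→9→7→5, push 4): res(7,5)=12
after path 6 (6→11→4→1→9→7→5, push 2): res(7,5)=10

Residual capacity of (7,5): 10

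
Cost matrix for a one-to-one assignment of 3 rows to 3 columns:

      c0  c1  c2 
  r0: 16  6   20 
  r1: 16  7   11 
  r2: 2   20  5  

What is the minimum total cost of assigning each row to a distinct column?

optimal assignment: row0→col1 (cost 6), row1→col2 (cost 11), row2→col0 (cost 2)
total = 6 + 11 + 2 = 19

Minimum assignment cost: 19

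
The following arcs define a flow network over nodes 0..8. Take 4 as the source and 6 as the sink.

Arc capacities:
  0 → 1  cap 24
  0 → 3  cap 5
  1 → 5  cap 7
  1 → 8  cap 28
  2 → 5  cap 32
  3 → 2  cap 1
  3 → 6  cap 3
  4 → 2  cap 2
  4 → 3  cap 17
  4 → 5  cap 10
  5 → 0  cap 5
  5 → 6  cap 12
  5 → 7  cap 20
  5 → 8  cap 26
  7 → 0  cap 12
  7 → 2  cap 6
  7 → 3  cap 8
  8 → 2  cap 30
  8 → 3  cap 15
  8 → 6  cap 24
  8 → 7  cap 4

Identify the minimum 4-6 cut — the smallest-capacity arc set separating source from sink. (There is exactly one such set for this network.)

Min-cut arcs: {(3,2), (3,6), (4,2), (4,5)} (total capacity 16)

augment #1: 4→3→6 push 3
augment #2: 4→5→6 push 10
augment #3: 4→2→5→6 push 2
augment #4: 4→3→2→5→8→6 push 1
max flow = 16; residual-reachable set from 4 gives S-side
cut edges (S→T): {(3,2), (3,6), (4,2), (4,5)} total cap 16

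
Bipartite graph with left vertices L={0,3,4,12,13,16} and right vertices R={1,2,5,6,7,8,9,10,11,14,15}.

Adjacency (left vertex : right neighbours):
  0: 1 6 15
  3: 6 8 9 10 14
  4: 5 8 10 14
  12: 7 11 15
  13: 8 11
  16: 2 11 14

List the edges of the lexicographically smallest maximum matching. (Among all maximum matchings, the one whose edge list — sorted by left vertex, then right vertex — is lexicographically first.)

|M| = 6 (so the lex-smallest maximum matching has 6 edges)
process left vertices in ascending order; for each, take the smallest-labelled available neighbour that still permits 6 edges overall, or leave it unmatched if none does
lex-smallest matching: {0-1, 3-6, 4-5, 12-7, 13-8, 16-2}

Lex-smallest maximum matching: {(0,1), (3,6), (4,5), (12,7), (13,8), (16,2)}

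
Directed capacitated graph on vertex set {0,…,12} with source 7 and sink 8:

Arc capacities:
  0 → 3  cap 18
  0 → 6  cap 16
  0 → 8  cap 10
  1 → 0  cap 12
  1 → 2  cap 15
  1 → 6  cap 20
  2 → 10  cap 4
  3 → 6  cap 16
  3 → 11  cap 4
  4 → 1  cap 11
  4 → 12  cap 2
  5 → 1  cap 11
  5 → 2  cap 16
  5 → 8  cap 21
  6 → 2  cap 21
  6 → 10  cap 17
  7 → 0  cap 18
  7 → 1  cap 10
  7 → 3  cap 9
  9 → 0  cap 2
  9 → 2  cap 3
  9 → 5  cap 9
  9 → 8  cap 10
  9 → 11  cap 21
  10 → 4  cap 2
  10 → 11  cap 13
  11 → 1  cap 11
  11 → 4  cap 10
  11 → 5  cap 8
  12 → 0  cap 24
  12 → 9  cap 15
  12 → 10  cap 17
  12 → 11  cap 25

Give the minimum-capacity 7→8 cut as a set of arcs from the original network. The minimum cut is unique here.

Min-cut arcs: {(0,8), (4,12), (11,5)} (total capacity 20)

augment #1: 7→0→8 push 10
augment #2: 7→3→11→5→8 push 4
augment #3: 7→0→6→10→11→5→8 push 4
augment #4: 7→0→6→10→4→12→9→8 push 2
max flow = 20; residual-reachable set from 7 gives S-side
cut edges (S→T): {(0,8), (4,12), (11,5)} total cap 20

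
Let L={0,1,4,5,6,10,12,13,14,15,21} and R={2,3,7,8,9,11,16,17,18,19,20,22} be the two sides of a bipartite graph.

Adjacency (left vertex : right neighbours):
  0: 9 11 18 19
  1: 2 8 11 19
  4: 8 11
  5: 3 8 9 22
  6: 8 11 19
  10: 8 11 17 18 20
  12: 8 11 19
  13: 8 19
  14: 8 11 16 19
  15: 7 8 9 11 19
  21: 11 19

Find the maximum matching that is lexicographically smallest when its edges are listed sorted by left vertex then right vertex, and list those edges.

|M| = 9 (so the lex-smallest maximum matching has 9 edges)
process left vertices in ascending order; for each, take the smallest-labelled available neighbour that still permits 9 edges overall, or leave it unmatched if none does
lex-smallest matching: {0-9, 1-2, 4-8, 5-3, 6-11, 10-17, 12-19, 14-16, 15-7}

Lex-smallest maximum matching: {(0,9), (1,2), (4,8), (5,3), (6,11), (10,17), (12,19), (14,16), (15,7)}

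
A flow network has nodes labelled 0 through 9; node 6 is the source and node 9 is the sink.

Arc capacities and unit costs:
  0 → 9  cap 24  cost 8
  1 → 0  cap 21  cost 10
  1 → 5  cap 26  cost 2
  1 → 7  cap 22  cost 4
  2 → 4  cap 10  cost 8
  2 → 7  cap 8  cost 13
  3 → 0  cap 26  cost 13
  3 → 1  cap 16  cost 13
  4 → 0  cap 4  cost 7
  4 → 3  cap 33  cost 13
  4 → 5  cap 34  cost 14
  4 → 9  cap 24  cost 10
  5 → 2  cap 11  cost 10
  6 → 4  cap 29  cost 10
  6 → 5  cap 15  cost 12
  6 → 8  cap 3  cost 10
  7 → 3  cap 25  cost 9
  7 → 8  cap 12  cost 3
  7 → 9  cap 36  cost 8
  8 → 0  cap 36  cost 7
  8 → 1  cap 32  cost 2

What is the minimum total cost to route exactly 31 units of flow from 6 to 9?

shortest-cost path #1: 6→4→9 push 24 @ unit cost 20 (adds 480)
shortest-cost path #2: 6→8→1→7→9 push 3 @ unit cost 24 (adds 72)
shortest-cost path #3: 6→4→0→9 push 4 @ unit cost 25 (adds 100)
total cost = 652

Minimum cost for 31 units: 652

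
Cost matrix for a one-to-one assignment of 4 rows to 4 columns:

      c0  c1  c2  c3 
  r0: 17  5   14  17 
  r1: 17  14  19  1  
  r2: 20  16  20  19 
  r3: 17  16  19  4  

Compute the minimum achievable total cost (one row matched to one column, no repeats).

Minimum assignment cost: 43

optimal assignment: row0→col1 (cost 5), row1→col3 (cost 1), row2→col2 (cost 20), row3→col0 (cost 17)
total = 5 + 1 + 20 + 17 = 43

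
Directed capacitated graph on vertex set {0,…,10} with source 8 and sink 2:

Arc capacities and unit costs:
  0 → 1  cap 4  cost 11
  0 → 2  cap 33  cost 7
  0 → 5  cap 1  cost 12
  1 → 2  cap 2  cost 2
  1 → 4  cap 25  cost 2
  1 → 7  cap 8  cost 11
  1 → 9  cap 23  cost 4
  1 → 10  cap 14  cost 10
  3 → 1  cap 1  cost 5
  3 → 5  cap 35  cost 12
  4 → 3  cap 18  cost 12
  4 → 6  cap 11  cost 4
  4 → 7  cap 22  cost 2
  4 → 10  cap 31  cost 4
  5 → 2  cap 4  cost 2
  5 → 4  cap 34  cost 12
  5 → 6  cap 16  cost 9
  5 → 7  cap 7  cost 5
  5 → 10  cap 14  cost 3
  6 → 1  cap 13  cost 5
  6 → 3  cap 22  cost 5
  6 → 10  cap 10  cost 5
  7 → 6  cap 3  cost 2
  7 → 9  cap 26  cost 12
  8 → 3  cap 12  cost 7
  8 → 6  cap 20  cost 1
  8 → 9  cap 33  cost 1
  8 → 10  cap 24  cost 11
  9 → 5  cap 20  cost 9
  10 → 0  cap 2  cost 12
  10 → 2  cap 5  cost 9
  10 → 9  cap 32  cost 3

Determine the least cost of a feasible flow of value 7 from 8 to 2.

shortest-cost path #1: 8→6→1→2 push 2 @ unit cost 8 (adds 16)
shortest-cost path #2: 8→9→5→2 push 4 @ unit cost 12 (adds 48)
shortest-cost path #3: 8→6→10→2 push 1 @ unit cost 15 (adds 15)
total cost = 79

Minimum cost for 7 units: 79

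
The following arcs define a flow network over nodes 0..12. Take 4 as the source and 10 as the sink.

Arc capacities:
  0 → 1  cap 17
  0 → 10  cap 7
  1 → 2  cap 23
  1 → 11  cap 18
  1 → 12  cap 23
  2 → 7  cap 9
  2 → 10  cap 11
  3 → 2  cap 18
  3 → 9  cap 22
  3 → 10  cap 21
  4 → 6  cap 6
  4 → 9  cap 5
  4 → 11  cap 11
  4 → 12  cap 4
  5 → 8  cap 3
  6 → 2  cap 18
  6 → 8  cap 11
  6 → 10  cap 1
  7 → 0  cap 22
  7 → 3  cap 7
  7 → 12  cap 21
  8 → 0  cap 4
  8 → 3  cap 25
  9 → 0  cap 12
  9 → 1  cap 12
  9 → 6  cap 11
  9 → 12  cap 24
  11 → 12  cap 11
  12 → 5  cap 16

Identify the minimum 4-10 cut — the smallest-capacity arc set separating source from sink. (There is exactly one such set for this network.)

augment #1: 4→6→10 push 1
augment #2: 4→6→2→10 push 5
augment #3: 4→9→0→10 push 5
augment #4: 4→12→5→8→0→10 push 2
augment #5: 4→12→5→8→3→10 push 1
max flow = 14; residual-reachable set from 4 gives S-side
cut edges (S→T): {(4,6), (4,9), (5,8)} total cap 14

Min-cut arcs: {(4,6), (4,9), (5,8)} (total capacity 14)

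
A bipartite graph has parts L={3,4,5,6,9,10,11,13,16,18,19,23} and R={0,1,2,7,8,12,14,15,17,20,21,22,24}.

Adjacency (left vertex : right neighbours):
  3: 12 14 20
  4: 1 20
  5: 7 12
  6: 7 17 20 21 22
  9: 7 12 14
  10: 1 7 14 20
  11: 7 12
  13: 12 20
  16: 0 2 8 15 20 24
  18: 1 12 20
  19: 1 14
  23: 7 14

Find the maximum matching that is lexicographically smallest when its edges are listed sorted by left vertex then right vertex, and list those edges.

|M| = 7 (so the lex-smallest maximum matching has 7 edges)
process left vertices in ascending order; for each, take the smallest-labelled available neighbour that still permits 7 edges overall, or leave it unmatched if none does
lex-smallest matching: {3-12, 4-1, 5-7, 6-17, 9-14, 10-20, 16-0}

Lex-smallest maximum matching: {(3,12), (4,1), (5,7), (6,17), (9,14), (10,20), (16,0)}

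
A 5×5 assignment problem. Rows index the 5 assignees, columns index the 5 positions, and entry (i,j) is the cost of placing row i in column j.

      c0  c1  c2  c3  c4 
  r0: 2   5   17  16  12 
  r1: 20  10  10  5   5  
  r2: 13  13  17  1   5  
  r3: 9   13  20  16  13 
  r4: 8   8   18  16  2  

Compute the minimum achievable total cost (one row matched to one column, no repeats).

optimal assignment: row0→col1 (cost 5), row1→col2 (cost 10), row2→col3 (cost 1), row3→col0 (cost 9), row4→col4 (cost 2)
total = 5 + 10 + 1 + 9 + 2 = 27

Minimum assignment cost: 27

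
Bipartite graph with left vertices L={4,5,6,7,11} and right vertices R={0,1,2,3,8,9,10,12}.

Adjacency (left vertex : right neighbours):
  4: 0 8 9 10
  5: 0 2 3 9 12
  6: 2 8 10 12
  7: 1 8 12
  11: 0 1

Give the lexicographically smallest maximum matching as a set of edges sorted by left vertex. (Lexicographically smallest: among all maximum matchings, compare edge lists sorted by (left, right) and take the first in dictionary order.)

|M| = 5 (so the lex-smallest maximum matching has 5 edges)
process left vertices in ascending order; for each, take the smallest-labelled available neighbour that still permits 5 edges overall, or leave it unmatched if none does
lex-smallest matching: {4-0, 5-2, 6-8, 7-12, 11-1}

Lex-smallest maximum matching: {(4,0), (5,2), (6,8), (7,12), (11,1)}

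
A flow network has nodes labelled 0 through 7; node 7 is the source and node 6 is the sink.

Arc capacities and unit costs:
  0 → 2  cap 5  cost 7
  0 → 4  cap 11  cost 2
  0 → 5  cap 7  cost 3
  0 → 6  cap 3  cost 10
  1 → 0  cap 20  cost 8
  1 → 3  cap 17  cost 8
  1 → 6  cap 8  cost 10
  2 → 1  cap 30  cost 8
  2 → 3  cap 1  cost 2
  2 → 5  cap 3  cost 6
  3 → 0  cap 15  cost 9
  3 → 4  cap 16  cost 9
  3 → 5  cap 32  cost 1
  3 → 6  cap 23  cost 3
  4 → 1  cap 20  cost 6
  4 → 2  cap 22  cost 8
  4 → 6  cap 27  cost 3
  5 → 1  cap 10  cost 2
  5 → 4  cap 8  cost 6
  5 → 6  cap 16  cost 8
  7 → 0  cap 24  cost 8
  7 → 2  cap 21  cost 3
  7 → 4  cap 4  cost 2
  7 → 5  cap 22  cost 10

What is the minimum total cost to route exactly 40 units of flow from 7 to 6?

shortest-cost path #1: 7→4→6 push 4 @ unit cost 5 (adds 20)
shortest-cost path #2: 7→2→3→6 push 1 @ unit cost 8 (adds 8)
shortest-cost path #3: 7→0→4→6 push 11 @ unit cost 13 (adds 143)
shortest-cost path #4: 7→2→5→6 push 3 @ unit cost 17 (adds 51)
shortest-cost path #5: 7→0→6 push 3 @ unit cost 18 (adds 54)
shortest-cost path #6: 7→5→6 push 13 @ unit cost 18 (adds 234)
shortest-cost path #7: 7→5→4→6 push 5 @ unit cost 19 (adds 95)
total cost = 605

Minimum cost for 40 units: 605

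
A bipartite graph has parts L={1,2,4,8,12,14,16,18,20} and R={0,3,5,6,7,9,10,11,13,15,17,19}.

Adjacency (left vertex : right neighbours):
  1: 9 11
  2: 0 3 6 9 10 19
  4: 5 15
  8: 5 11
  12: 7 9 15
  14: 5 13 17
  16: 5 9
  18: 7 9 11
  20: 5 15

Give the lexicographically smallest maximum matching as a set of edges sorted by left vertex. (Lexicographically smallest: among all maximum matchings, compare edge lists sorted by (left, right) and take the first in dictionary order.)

Lex-smallest maximum matching: {(1,9), (2,0), (4,5), (8,11), (12,7), (14,13), (20,15)}

|M| = 7 (so the lex-smallest maximum matching has 7 edges)
process left vertices in ascending order; for each, take the smallest-labelled available neighbour that still permits 7 edges overall, or leave it unmatched if none does
lex-smallest matching: {1-9, 2-0, 4-5, 8-11, 12-7, 14-13, 20-15}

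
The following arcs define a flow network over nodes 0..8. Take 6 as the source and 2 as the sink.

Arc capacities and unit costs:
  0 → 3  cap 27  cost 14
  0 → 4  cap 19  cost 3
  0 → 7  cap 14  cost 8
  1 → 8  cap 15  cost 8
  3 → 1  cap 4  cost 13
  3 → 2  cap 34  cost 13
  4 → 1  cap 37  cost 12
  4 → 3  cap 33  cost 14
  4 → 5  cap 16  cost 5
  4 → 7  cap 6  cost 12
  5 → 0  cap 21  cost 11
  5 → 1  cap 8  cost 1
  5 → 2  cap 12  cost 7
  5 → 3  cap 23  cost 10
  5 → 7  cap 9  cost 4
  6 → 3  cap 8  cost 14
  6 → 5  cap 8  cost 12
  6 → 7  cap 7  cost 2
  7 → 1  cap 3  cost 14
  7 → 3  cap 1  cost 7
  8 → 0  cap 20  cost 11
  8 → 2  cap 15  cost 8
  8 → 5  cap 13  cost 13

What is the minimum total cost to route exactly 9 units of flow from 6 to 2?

shortest-cost path #1: 6→5→2 push 8 @ unit cost 19 (adds 152)
shortest-cost path #2: 6→7→3→2 push 1 @ unit cost 22 (adds 22)
total cost = 174

Minimum cost for 9 units: 174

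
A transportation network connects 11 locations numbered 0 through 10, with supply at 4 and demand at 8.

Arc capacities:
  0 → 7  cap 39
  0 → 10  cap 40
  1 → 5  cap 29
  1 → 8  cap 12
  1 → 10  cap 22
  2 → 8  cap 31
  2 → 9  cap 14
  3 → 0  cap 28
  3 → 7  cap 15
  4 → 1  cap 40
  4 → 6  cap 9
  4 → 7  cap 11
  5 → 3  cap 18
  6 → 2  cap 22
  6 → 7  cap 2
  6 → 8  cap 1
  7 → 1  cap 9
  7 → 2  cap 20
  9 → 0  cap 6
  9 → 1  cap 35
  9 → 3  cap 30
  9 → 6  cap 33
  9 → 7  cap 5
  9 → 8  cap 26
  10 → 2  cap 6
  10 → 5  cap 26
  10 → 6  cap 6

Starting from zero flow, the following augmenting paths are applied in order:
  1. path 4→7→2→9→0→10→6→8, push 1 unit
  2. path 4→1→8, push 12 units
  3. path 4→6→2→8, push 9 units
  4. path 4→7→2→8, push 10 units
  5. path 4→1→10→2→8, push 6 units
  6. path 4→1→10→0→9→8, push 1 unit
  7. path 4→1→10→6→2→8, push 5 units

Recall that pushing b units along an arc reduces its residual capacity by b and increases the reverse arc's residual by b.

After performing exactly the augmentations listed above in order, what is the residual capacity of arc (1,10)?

after path 1 (4→7→2→9→0→10→6→8, push 1): res(1,10)=22
after path 2 (4→1→8, push 12): res(1,10)=22
after path 3 (4→6→2→8, push 9): res(1,10)=22
after path 4 (4→7→2→8, push 10): res(1,10)=22
after path 5 (4→1→10→2→8, push 6): res(1,10)=16
after path 6 (4→1→10→0→9→8, push 1): res(1,10)=15
after path 7 (4→1→10→6→2→8, push 5): res(1,10)=10

Residual capacity of (1,10): 10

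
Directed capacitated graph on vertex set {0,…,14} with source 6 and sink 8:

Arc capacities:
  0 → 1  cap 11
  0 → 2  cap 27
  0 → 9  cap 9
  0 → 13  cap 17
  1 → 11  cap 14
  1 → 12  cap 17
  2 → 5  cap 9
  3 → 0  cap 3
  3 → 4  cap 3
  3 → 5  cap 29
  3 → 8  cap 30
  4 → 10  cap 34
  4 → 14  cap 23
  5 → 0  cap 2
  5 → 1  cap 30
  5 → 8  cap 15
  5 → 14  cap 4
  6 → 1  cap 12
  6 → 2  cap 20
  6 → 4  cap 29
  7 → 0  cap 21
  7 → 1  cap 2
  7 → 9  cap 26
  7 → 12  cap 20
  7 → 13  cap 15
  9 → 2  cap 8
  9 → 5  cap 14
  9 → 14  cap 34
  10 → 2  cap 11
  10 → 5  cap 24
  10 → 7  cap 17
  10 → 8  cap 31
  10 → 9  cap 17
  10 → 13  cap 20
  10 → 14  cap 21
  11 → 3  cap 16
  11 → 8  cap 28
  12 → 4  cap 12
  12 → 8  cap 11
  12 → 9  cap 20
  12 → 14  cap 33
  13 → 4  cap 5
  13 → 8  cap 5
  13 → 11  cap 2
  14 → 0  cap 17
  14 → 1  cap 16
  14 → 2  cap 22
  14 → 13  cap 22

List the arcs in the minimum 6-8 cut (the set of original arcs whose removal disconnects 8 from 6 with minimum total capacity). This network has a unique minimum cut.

augment #1: 6→1→11→8 push 12
augment #2: 6→2→5→8 push 9
augment #3: 6→4→10→8 push 29
max flow = 50; residual-reachable set from 6 gives S-side
cut edges (S→T): {(2,5), (6,1), (6,4)} total cap 50

Min-cut arcs: {(2,5), (6,1), (6,4)} (total capacity 50)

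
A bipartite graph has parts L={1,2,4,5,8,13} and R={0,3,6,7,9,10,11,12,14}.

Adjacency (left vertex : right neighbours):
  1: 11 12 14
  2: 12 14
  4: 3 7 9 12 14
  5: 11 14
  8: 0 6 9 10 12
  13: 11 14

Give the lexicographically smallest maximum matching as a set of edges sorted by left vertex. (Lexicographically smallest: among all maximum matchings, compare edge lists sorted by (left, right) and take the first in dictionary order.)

Lex-smallest maximum matching: {(1,11), (2,12), (4,3), (5,14), (8,0)}

|M| = 5 (so the lex-smallest maximum matching has 5 edges)
process left vertices in ascending order; for each, take the smallest-labelled available neighbour that still permits 5 edges overall, or leave it unmatched if none does
lex-smallest matching: {1-11, 2-12, 4-3, 5-14, 8-0}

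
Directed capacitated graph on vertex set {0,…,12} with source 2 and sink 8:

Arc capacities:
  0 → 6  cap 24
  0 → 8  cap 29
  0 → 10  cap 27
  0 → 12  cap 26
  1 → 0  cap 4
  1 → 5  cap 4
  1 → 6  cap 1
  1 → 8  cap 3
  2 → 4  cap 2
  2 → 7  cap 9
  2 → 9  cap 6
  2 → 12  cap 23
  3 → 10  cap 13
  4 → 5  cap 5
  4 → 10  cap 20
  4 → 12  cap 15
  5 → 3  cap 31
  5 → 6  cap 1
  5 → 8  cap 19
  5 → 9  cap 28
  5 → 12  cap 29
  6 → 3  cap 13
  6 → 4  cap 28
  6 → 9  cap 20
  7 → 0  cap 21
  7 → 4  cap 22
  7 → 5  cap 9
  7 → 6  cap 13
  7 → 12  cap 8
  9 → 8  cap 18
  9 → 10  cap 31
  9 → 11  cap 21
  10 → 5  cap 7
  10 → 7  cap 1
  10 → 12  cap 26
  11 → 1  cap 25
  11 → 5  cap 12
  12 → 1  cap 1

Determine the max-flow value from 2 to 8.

augment #1: 2→9→8 bottleneck 6, total now 6
augment #2: 2→4→5→8 bottleneck 2, total now 8
augment #3: 2→7→0→8 bottleneck 9, total now 17
augment #4: 2→12→1→8 bottleneck 1, total now 18

Maximum flow value: 18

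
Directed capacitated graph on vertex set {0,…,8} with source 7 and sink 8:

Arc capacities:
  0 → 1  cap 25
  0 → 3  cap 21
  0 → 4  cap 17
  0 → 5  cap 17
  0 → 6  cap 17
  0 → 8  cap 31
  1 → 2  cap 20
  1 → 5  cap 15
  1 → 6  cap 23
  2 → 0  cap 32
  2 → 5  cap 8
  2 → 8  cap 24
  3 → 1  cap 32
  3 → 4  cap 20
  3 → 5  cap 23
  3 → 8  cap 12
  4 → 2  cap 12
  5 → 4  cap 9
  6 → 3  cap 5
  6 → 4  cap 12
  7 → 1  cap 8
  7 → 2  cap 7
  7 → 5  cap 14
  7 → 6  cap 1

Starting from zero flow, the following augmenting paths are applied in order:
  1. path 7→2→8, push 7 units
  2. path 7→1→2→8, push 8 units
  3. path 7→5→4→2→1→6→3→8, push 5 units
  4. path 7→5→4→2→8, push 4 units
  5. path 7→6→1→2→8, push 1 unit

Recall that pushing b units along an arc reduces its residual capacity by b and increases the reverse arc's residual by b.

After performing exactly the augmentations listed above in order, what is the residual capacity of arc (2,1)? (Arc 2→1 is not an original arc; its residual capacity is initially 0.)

Residual capacity of (2,1): 4

after path 1 (7→2→8, push 7): res(2,1)=0
after path 2 (7→1→2→8, push 8): res(2,1)=8
after path 3 (7→5→4→2→1→6→3→8, push 5): res(2,1)=3
after path 4 (7→5→4→2→8, push 4): res(2,1)=3
after path 5 (7→6→1→2→8, push 1): res(2,1)=4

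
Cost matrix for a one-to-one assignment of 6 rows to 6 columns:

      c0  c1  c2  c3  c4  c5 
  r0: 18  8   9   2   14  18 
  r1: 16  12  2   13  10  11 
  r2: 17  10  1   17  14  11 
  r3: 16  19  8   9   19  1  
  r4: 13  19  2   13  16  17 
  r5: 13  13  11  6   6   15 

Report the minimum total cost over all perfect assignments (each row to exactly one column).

Minimum assignment cost: 34

optimal assignment: row0→col3 (cost 2), row1→col2 (cost 2), row2→col1 (cost 10), row3→col5 (cost 1), row4→col0 (cost 13), row5→col4 (cost 6)
total = 2 + 2 + 10 + 1 + 13 + 6 = 34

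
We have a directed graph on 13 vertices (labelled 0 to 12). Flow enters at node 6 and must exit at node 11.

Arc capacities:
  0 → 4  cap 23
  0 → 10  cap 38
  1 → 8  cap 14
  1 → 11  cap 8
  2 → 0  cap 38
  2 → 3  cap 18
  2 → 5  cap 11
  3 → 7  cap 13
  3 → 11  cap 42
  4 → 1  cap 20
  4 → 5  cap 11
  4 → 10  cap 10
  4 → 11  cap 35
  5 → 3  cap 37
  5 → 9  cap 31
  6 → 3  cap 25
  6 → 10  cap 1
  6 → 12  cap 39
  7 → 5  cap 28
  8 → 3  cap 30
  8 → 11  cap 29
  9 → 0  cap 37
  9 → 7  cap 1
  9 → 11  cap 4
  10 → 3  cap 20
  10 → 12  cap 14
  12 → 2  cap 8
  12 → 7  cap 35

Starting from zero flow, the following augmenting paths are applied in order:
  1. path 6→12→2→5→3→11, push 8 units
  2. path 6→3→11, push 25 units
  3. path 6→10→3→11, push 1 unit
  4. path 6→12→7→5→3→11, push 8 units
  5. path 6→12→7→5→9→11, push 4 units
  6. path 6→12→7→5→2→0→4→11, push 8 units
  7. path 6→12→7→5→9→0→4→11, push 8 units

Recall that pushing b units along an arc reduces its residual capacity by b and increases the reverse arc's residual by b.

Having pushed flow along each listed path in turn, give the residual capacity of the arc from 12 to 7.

Residual capacity of (12,7): 7

after path 1 (6→12→2→5→3→11, push 8): res(12,7)=35
after path 2 (6→3→11, push 25): res(12,7)=35
after path 3 (6→10→3→11, push 1): res(12,7)=35
after path 4 (6→12→7→5→3→11, push 8): res(12,7)=27
after path 5 (6→12→7→5→9→11, push 4): res(12,7)=23
after path 6 (6→12→7→5→2→0→4→11, push 8): res(12,7)=15
after path 7 (6→12→7→5→9→0→4→11, push 8): res(12,7)=7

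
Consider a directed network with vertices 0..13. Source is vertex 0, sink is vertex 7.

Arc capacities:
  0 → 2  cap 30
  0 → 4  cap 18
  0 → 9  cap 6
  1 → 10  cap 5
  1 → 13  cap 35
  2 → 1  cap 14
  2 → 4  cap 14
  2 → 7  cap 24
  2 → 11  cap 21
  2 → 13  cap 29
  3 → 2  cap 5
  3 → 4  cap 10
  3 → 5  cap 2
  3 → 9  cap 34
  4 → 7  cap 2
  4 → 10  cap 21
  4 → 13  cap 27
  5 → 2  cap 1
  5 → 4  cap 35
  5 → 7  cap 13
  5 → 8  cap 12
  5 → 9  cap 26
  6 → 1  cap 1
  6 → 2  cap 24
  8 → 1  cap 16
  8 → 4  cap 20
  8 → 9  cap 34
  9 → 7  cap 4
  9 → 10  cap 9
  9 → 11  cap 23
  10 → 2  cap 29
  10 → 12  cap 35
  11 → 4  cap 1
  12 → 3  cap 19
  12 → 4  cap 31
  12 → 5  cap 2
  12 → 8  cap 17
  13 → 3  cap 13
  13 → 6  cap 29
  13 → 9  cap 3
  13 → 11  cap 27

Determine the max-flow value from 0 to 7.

Maximum flow value: 34

augment #1: 0→2→7 bottleneck 24, total now 24
augment #2: 0→4→7 bottleneck 2, total now 26
augment #3: 0→9→7 bottleneck 4, total now 30
augment #4: 0→2→13→3→5→7 bottleneck 2, total now 32
augment #5: 0→4→10→12→5→7 bottleneck 2, total now 34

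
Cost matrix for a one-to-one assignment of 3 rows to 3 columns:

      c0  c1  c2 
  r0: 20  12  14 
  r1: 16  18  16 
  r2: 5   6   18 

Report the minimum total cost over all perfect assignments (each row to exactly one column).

Minimum assignment cost: 33

optimal assignment: row0→col1 (cost 12), row1→col2 (cost 16), row2→col0 (cost 5)
total = 12 + 16 + 5 = 33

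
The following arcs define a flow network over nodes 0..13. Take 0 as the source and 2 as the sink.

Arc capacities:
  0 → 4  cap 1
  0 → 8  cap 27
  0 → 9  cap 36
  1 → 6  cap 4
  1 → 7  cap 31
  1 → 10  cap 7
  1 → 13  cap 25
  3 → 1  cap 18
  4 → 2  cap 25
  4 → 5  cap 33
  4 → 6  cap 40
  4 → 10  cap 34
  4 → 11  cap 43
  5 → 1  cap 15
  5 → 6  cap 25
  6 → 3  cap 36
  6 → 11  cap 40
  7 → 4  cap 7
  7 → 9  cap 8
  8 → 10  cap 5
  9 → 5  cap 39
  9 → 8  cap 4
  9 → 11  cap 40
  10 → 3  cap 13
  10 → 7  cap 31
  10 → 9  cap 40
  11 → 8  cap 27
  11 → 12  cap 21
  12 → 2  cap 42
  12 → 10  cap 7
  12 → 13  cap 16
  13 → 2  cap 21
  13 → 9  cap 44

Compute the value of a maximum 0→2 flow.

augment #1: 0→4→2 bottleneck 1, total now 1
augment #2: 0→9→11→12→2 bottleneck 21, total now 22
augment #3: 0→8→10→7→4→2 bottleneck 5, total now 27
augment #4: 0→9→5→1→13→2 bottleneck 15, total now 42

Maximum flow value: 42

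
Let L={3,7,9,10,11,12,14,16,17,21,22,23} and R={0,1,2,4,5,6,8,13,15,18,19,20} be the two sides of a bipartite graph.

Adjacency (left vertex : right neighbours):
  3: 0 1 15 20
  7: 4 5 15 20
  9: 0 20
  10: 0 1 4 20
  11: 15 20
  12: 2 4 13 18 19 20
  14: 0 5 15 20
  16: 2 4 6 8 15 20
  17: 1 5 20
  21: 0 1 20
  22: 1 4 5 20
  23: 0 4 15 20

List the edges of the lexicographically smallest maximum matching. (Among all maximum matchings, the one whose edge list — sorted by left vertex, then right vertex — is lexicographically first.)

|M| = 8 (so the lex-smallest maximum matching has 8 edges)
process left vertices in ascending order; for each, take the smallest-labelled available neighbour that still permits 8 edges overall, or leave it unmatched if none does
lex-smallest matching: {3-0, 7-4, 9-20, 10-1, 11-15, 12-2, 14-5, 16-6}

Lex-smallest maximum matching: {(3,0), (7,4), (9,20), (10,1), (11,15), (12,2), (14,5), (16,6)}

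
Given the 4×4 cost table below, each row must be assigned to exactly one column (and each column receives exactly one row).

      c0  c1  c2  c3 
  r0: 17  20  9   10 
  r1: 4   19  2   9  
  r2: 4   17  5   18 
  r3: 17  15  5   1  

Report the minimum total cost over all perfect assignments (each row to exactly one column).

optimal assignment: row0→col1 (cost 20), row1→col2 (cost 2), row2→col0 (cost 4), row3→col3 (cost 1)
total = 20 + 2 + 4 + 1 = 27

Minimum assignment cost: 27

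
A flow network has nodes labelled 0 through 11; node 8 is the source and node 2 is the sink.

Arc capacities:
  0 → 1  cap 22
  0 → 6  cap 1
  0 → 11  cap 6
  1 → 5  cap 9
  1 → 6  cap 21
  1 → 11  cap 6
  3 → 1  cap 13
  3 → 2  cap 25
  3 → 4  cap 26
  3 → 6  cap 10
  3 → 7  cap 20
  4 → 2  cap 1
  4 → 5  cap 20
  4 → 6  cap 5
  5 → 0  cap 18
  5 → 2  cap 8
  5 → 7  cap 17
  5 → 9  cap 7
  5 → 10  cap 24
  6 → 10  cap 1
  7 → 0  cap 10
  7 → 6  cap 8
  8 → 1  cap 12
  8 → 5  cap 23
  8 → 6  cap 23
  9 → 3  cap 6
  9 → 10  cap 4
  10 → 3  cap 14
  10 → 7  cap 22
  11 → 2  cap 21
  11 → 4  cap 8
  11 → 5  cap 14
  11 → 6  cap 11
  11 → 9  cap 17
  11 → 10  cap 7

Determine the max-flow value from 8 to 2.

Maximum flow value: 36

augment #1: 8→5→2 bottleneck 8, total now 8
augment #2: 8→1→11→2 bottleneck 6, total now 14
augment #3: 8→5→0→11→2 bottleneck 6, total now 20
augment #4: 8→5→9→3→2 bottleneck 6, total now 26
augment #5: 8→5→10→3→2 bottleneck 3, total now 29
augment #6: 8→6→10→3→2 bottleneck 1, total now 30
augment #7: 8→1→5→10→3→2 bottleneck 6, total now 36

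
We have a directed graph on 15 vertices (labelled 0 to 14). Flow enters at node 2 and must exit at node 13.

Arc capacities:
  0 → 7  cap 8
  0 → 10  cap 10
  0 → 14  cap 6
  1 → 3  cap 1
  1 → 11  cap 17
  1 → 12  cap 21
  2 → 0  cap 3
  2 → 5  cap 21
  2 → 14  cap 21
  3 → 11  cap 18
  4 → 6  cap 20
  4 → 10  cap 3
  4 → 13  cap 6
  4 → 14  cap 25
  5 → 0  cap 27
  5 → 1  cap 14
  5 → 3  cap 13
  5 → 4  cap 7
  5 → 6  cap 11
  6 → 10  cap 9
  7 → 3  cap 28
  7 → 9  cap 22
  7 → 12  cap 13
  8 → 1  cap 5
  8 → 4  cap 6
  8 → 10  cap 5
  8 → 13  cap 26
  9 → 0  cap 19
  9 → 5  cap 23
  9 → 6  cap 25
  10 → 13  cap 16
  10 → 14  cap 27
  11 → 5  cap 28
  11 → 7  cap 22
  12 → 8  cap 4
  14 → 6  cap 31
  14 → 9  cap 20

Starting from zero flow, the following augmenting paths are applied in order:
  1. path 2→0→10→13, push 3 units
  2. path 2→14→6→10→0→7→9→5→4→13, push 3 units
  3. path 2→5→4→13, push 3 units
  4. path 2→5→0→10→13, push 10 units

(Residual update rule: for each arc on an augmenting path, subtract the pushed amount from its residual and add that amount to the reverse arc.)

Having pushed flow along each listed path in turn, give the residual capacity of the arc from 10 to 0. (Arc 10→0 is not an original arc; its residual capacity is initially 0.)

Residual capacity of (10,0): 10

after path 1 (2→0→10→13, push 3): res(10,0)=3
after path 2 (2→14→6→10→0→7→9→5→4→13, push 3): res(10,0)=0
after path 3 (2→5→4→13, push 3): res(10,0)=0
after path 4 (2→5→0→10→13, push 10): res(10,0)=10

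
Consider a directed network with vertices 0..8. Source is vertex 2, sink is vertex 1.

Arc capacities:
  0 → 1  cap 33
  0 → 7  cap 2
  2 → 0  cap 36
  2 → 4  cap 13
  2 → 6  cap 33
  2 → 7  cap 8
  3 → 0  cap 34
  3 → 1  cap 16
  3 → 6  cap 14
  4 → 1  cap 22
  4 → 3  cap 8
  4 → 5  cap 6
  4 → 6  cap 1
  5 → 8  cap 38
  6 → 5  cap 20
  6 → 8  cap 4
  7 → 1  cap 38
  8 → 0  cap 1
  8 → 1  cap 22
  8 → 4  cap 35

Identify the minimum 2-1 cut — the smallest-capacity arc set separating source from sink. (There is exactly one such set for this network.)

augment #1: 2→0→1 push 33
augment #2: 2→4→1 push 13
augment #3: 2→7→1 push 8
augment #4: 2→0→7→1 push 2
augment #5: 2→6→8→1 push 4
augment #6: 2→6→5→8→1 push 18
augment #7: 2→6→5→8→4→1 push 2
max flow = 80; residual-reachable set from 2 gives S-side
cut edges (S→T): {(0,1), (0,7), (2,4), (2,7), (6,5), (6,8)} total cap 80

Min-cut arcs: {(0,1), (0,7), (2,4), (2,7), (6,5), (6,8)} (total capacity 80)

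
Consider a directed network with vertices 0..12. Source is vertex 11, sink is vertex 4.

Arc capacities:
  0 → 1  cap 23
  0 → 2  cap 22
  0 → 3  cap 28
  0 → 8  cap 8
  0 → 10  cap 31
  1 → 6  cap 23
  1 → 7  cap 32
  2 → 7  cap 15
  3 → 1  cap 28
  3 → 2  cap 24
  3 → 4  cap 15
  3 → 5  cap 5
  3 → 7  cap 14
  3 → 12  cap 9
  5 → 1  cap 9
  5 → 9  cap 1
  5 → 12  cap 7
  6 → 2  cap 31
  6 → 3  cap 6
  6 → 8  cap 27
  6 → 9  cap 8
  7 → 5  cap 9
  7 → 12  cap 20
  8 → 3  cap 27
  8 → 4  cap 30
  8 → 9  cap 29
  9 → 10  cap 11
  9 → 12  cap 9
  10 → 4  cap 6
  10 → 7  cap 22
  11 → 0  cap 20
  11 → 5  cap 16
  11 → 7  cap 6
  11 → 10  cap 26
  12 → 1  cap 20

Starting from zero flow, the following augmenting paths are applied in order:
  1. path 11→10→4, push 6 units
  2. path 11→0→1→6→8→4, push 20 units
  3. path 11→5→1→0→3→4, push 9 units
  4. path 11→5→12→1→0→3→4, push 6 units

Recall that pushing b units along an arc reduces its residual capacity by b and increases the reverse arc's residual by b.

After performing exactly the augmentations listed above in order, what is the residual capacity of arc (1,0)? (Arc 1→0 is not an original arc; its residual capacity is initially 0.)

Residual capacity of (1,0): 5

after path 1 (11→10→4, push 6): res(1,0)=0
after path 2 (11→0→1→6→8→4, push 20): res(1,0)=20
after path 3 (11→5→1→0→3→4, push 9): res(1,0)=11
after path 4 (11→5→12→1→0→3→4, push 6): res(1,0)=5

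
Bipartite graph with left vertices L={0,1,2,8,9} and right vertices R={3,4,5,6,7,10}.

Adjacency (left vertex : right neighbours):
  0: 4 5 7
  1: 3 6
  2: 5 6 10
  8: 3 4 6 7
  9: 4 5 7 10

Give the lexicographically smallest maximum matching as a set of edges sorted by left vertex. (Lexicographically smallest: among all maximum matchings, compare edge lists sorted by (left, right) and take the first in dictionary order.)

Lex-smallest maximum matching: {(0,4), (1,3), (2,5), (8,6), (9,7)}

|M| = 5 (so the lex-smallest maximum matching has 5 edges)
process left vertices in ascending order; for each, take the smallest-labelled available neighbour that still permits 5 edges overall, or leave it unmatched if none does
lex-smallest matching: {0-4, 1-3, 2-5, 8-6, 9-7}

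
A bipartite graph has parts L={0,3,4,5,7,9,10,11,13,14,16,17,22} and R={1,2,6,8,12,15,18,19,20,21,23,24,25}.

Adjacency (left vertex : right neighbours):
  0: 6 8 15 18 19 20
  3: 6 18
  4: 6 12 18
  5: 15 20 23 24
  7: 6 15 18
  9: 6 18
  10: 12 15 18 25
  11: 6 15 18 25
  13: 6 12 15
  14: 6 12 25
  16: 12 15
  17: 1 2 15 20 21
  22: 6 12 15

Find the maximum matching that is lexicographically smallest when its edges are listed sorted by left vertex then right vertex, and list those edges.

|M| = 8 (so the lex-smallest maximum matching has 8 edges)
process left vertices in ascending order; for each, take the smallest-labelled available neighbour that still permits 8 edges overall, or leave it unmatched if none does
lex-smallest matching: {0-8, 3-6, 4-12, 5-20, 7-15, 9-18, 10-25, 17-1}

Lex-smallest maximum matching: {(0,8), (3,6), (4,12), (5,20), (7,15), (9,18), (10,25), (17,1)}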